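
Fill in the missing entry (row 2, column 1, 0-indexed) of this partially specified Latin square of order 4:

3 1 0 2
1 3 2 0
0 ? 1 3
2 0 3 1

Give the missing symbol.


Row 2 contains symbols [0, 1, 3] — missing [2].
Column 1 contains symbols [0, 1, 3] — missing [2].
The missing symbol must appear in both missing sets; intersection = [2].
Therefore the hidden value is 2.

Missing value = 2.


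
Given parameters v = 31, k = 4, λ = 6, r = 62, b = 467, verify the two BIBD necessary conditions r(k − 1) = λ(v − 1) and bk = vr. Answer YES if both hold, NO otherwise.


Condition (i): r(k − 1) = 62·3 = 186; λ(v − 1) = 6·30 = 180. Match? NO.
Condition (ii): bk = 467·4 = 1868; vr = 31·62 = 1922. Match? NO.
Both conditions hold? NO.

NO


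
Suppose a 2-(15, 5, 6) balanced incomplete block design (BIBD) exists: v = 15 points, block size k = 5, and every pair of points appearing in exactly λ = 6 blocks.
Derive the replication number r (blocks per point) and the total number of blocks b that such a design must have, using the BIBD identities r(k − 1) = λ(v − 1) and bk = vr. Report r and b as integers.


Any 2-(v, k, λ) BIBD satisfies two necessary conditions:
  (i)  Each point sits in r blocks, and counting incidences through any fixed point gives r(k − 1) = λ(v − 1), so r = λ(v − 1)/(k − 1).
  (ii) Total incidences bk = vr, so b = vr/k.
Step 1: r = λ(v − 1)/(k − 1) = 6·(15 − 1)/(5 − 1) = 6·14/4 = 84/4 = 21.
Step 2: b = vr/k = 15·21/5 = 315/5 = 63.
Check integrality: r = 21 ∈ Z ✓, b = 63 ∈ Z ✓.
(These identities are necessary conditions: they determine r and b for any design with these parameters, but do not by themselves prove that one exists.)

r = 21, b = 63.


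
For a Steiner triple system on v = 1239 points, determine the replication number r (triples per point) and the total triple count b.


An STS(v) is a 2-(v, 3, 1) BIBD: block size k = 3, λ = 1.
Replication: r(k − 1) = λ(v − 1) ⇒ r·2 = 1239 − 1 = 1238 ⇒ r = 619.
Block count: b = v(v − 1)/6 = 1239·1238/6 = 1533882/6 = 255647.

r = 619, b = 255647.


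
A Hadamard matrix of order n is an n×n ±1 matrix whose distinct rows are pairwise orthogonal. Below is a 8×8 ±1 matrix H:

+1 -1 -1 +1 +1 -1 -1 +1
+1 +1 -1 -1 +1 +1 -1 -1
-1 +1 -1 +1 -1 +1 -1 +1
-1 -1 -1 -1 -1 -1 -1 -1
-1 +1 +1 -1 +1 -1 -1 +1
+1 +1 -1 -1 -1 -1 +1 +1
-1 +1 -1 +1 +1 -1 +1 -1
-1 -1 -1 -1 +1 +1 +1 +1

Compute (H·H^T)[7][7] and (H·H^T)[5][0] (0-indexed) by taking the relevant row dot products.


Row 0 of H: [1, -1, -1, 1, 1, -1, -1, 1].
Row 5 of H: [1, 1, -1, -1, -1, -1, 1, 1].
Row 7 of H: [-1, -1, -1, -1, 1, 1, 1, 1].
(H·H^T)[7][7] = Σ_j H[7][j]·H[7][j] = (-1)² + (-1)² + (-1)² + (-1)² + (1)² + (1)² + (1)² + (1)² = 1 + 1 + 1 + 1 + 1 + 1 + 1 + 1 = 8.
(H·H^T)[5][0] = Σ_j H[5][j]·H[0][j] = (1)·(1) + (1)·(-1) + (-1)·(-1) + (-1)·(1) + (-1)·(1) + (-1)·(-1) + (1)·(-1) + (1)·(1) = 1 + -1 + 1 + -1 + -1 + 1 + -1 + 1 = 0.
So rows 5 and 0 are orthogonal; the diagonal entry equals n = 8.

(7,7) entry = 8; (5,0) entry = 0.


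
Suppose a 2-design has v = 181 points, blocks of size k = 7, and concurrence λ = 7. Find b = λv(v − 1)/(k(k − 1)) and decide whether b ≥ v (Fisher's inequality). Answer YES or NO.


b = λv(v − 1)/(k(k − 1)) = 7·181·180/(7·6) = 228060/42 = 5430.
Compare with v = 181: b ≥ v, so Fisher's inequality holds.

YES


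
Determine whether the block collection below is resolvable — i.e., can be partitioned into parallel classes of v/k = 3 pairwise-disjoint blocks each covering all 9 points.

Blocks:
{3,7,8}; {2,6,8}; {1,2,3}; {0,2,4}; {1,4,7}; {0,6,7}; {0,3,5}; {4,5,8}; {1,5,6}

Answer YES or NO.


v = 9, block size k = 3, number of blocks = 9.
For resolvability, blocks must partition into parallel classes of size v/k = 3.
Total blocks must therefore be a multiple of 3: 9 = 3·3 + 0 ⇒ divisible ✓.
Greedy packing gives 3 candidate class(es). Each should be a full parallel class (size 3, covers all 9 points).
  Class 1 (3 blocks): {3,7,8}; {0,2,4}; {1,5,6}. Points covered: [0, 1, 2, 3, 4, 5, 6, 7, 8].
  Class 2 (3 blocks): {2,6,8}; {1,4,7}; {0,3,5}. Points covered: [0, 1, 2, 3, 4, 5, 6, 7, 8].
  Class 3 (3 blocks): {1,2,3}; {0,6,7}; {4,5,8}. Points covered: [0, 1, 2, 3, 4, 5, 6, 7, 8].
All classes full (size 3)? YES. All classes cover every point? YES.
Resolvable? YES.

YES


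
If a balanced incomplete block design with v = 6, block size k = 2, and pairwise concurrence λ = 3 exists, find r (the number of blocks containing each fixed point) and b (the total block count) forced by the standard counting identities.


Any 2-(v, k, λ) BIBD satisfies two necessary conditions:
  (i)  Each point sits in r blocks, and counting incidences through any fixed point gives r(k − 1) = λ(v − 1), so r = λ(v − 1)/(k − 1).
  (ii) Total incidences bk = vr, so b = vr/k.
Step 1: r = λ(v − 1)/(k − 1) = 3·(6 − 1)/(2 − 1) = 3·5/1 = 15/1 = 15.
Step 2: b = vr/k = 6·15/2 = 90/2 = 45.
Check integrality: r = 15 ∈ Z ✓, b = 45 ∈ Z ✓.
(These identities are necessary conditions: they determine r and b for any design with these parameters, but do not by themselves prove that one exists.)

r = 15, b = 45.


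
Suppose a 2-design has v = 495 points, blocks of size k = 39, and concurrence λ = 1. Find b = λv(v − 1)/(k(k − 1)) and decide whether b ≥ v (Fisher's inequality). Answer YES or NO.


r = λ(v − 1)/(k − 1) = 1·494/38 = 13.
b = vr/k = 495·13/39 = 165.
Fisher's inequality: b ≥ v ⇔ 165 ≥ 495? NO.

NO


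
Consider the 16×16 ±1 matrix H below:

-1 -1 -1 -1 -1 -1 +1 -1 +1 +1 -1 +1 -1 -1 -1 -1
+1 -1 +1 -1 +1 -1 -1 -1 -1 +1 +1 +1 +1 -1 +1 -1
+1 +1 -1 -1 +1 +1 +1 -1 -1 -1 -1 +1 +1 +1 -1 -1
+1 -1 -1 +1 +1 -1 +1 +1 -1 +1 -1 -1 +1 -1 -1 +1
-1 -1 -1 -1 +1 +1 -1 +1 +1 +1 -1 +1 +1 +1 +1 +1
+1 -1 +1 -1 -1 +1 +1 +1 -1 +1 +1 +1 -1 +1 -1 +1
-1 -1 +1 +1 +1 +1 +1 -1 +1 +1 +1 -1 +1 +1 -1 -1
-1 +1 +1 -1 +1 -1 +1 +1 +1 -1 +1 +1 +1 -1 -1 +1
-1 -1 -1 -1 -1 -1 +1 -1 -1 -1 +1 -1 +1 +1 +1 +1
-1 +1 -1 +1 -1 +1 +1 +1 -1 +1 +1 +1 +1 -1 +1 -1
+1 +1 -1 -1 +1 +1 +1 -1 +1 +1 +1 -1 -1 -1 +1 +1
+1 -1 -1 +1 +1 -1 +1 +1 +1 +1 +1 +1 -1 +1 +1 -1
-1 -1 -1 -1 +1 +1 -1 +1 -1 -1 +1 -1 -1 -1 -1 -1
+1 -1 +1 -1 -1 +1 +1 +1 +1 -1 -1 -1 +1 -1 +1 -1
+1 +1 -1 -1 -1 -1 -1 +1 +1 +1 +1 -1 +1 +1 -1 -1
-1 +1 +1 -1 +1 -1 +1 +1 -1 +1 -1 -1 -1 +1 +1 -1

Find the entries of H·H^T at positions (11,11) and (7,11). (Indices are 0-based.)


Row 7 of H: [-1, 1, 1, -1, 1, -1, 1, 1, 1, -1, 1, 1, 1, -1, -1, 1].
Row 11 of H: [1, -1, -1, 1, 1, -1, 1, 1, 1, 1, 1, 1, -1, 1, 1, -1].
(H·H^T)[11][11] = Σ_j H[11][j]·H[11][j] = (1)² + (-1)² + (-1)² + (1)² + (1)² + (-1)² + (1)² + (1)² + (1)² + (1)² + (1)² + (1)² + (-1)² + (1)² + (1)² + (-1)² = 1 + 1 + 1 + 1 + 1 + 1 + 1 + 1 + 1 + 1 + 1 + 1 + 1 + 1 + 1 + 1 = 16.
(H·H^T)[7][11] = Σ_j H[7][j]·H[11][j] = (-1)·(1) + (1)·(-1) + (1)·(-1) + (-1)·(1) + (1)·(1) + (-1)·(-1) + (1)·(1) + (1)·(1) + (1)·(1) + (-1)·(1) + (1)·(1) + (1)·(1) + (1)·(-1) + (-1)·(1) + (-1)·(1) + (1)·(-1) = -1 + -1 + -1 + -1 + 1 + 1 + 1 + 1 + 1 + -1 + 1 + 1 + -1 + -1 + -1 + -1 = -2.
Rows 7 and 11 are not orthogonal (dot product = -2 ≠ 0), so H is not a Hadamard matrix.

(11,11) entry = 16; (7,11) entry = -2.


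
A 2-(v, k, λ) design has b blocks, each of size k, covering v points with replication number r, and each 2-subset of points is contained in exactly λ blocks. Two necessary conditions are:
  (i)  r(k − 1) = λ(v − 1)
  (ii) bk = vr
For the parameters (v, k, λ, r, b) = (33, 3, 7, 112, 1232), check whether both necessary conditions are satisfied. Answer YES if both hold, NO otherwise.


Condition (i): r(k − 1) = 112·2 = 224; λ(v − 1) = 7·32 = 224. Match? YES.
Condition (ii): bk = 1232·3 = 3696; vr = 33·112 = 3696. Match? YES.
Both conditions hold? YES.

YES


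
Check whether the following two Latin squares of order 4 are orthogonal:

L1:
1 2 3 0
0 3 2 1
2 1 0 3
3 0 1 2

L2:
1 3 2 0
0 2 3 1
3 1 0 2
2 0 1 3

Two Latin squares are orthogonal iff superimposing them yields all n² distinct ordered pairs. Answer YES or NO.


Form the n² = 16 superimposed pairs (L1[i][j], L2[i][j]), row by row (rows and columns indexed from 0):
row 0: (1,1) (2,3) (3,2) (0,0)
row 1: (0,0) (3,2) (2,3) (1,1)
row 2: (2,3) (1,1) (0,0) (3,2)
row 3: (3,2) (0,0) (1,1) (2,3)
Orthogonality requires all 16 pairs distinct.
But the pair (0,0) repeats: cell (0,3) has L1 = 0, L2 = 0, and cell (1,0) has L1 = 0, L2 = 0.
A repeated pair means some other pair never occurs (only 4 distinct pairs out of 16), so the squares are not orthogonal.
Conclusion: NO.

NO


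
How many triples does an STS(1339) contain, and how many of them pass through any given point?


An STS(v) is a 2-(v, 3, 1) BIBD: block size k = 3, λ = 1.
Replication: r(k − 1) = λ(v − 1) ⇒ r·2 = 1339 − 1 = 1338 ⇒ r = 669.
Block count: b = v(v − 1)/6 = 1339·1338/6 = 1791582/6 = 298597.

r = 669, b = 298597.


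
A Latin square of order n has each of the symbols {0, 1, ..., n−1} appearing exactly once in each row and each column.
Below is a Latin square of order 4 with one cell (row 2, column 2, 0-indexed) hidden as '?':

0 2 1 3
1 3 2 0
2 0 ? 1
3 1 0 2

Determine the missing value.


Row 2 contains symbols [0, 1, 2] — missing [3].
Column 2 contains symbols [0, 1, 2] — missing [3].
The missing symbol must appear in both missing sets; intersection = [3].
Therefore the hidden value is 3.

Missing value = 3.


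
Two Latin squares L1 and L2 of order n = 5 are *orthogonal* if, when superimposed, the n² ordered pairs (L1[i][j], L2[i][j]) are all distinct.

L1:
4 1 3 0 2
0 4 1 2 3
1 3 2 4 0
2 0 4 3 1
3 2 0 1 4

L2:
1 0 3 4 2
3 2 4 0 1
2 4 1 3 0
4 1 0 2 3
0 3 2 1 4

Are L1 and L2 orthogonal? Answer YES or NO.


Form the n² = 25 superimposed pairs (L1[i][j], L2[i][j]), row by row (rows and columns indexed from 0):
row 0: (4,1) (1,0) (3,3) (0,4) (2,2)
row 1: (0,3) (4,2) (1,4) (2,0) (3,1)
row 2: (1,2) (3,4) (2,1) (4,3) (0,0)
row 3: (2,4) (0,1) (4,0) (3,2) (1,3)
row 4: (3,0) (2,3) (0,2) (1,1) (4,4)
Orthogonality requires all 25 pairs distinct.
Check by first coordinate: for each symbol s of L1, list the L2 entries in the n cells where L1 = s; they must all differ.
  L1 = 0: L2 entries (in reading order) 4, 3, 0, 1, 2 — all 5 distinct ✓
  L1 = 1: L2 entries (in reading order) 0, 4, 2, 3, 1 — all 5 distinct ✓
  L1 = 2: L2 entries (in reading order) 2, 0, 1, 4, 3 — all 5 distinct ✓
  L1 = 3: L2 entries (in reading order) 3, 1, 4, 2, 0 — all 5 distinct ✓
  L1 = 4: L2 entries (in reading order) 1, 2, 3, 0, 4 — all 5 distinct ✓
Every symbol of L1 meets every symbol of L2 exactly once, so all 25 pairs are distinct (25 of 25).
Conclusion: YES.

YES


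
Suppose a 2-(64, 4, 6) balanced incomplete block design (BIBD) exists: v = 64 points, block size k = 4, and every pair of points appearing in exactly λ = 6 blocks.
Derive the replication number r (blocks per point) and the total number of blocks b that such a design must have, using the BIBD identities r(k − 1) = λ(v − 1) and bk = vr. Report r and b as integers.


Any 2-(v, k, λ) BIBD satisfies two necessary conditions:
  (i)  Each point sits in r blocks, and counting incidences through any fixed point gives r(k − 1) = λ(v − 1), so r = λ(v − 1)/(k − 1).
  (ii) Total incidences bk = vr, so b = vr/k.
Step 1: r = λ(v − 1)/(k − 1) = 6·(64 − 1)/(4 − 1) = 6·63/3 = 378/3 = 126.
Step 2: b = vr/k = 64·126/4 = 8064/4 = 2016.
Check integrality: r = 126 ∈ Z ✓, b = 2016 ∈ Z ✓.
(These identities are necessary conditions: they determine r and b for any design with these parameters, but do not by themselves prove that one exists.)

r = 126, b = 2016.


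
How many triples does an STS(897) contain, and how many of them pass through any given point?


An STS(v) is a 2-(v, 3, 1) BIBD: block size k = 3, λ = 1.
Replication: r(k − 1) = λ(v − 1) ⇒ r·2 = 897 − 1 = 896 ⇒ r = 448.
Block count: bk = vr ⇒ b·3 = 897·448 = 401856 ⇒ b = 133952.

r = 448, b = 133952.


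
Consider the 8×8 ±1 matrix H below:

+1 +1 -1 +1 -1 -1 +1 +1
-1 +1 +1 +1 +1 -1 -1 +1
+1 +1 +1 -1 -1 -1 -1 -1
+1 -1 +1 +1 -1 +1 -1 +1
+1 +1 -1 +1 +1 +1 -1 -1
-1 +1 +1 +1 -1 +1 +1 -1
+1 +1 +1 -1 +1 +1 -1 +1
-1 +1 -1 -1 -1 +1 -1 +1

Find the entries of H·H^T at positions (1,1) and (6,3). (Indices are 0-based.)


Row 1 of H: [-1, 1, 1, 1, 1, -1, -1, 1].
Row 3 of H: [1, -1, 1, 1, -1, 1, -1, 1].
Row 6 of H: [1, 1, 1, -1, 1, 1, -1, 1].
(H·H^T)[1][1] = Σ_j H[1][j]·H[1][j] = (-1)² + (1)² + (1)² + (1)² + (1)² + (-1)² + (-1)² + (1)² = 1 + 1 + 1 + 1 + 1 + 1 + 1 + 1 = 8.
(H·H^T)[6][3] = Σ_j H[6][j]·H[3][j] = (1)·(1) + (1)·(-1) + (1)·(1) + (-1)·(1) + (1)·(-1) + (1)·(1) + (-1)·(-1) + (1)·(1) = 1 + -1 + 1 + -1 + -1 + 1 + 1 + 1 = 2.
Rows 6 and 3 are not orthogonal (dot product = 2 ≠ 0), so H is not a Hadamard matrix.

(1,1) entry = 8; (6,3) entry = 2.


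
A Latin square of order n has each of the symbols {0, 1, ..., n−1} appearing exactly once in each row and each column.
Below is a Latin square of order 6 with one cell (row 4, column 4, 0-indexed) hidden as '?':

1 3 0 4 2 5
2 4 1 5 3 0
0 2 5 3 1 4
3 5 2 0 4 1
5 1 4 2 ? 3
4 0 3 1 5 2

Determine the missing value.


Row 4 contains symbols [1, 2, 3, 4, 5] — missing [0].
Column 4 contains symbols [1, 2, 3, 4, 5] — missing [0].
The missing symbol must appear in both missing sets; intersection = [0].
Therefore the hidden value is 0.

Missing value = 0.


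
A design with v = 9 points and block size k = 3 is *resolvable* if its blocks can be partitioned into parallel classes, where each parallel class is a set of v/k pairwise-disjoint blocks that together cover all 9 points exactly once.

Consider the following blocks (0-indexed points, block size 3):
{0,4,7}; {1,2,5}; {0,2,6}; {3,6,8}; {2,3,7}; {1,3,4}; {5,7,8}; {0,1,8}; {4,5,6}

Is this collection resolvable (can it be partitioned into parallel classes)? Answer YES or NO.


v = 9, block size k = 3, number of blocks = 9.
For resolvability, blocks must partition into parallel classes of size v/k = 3.
Total blocks must therefore be a multiple of 3: 9 = 3·3 + 0 ⇒ divisible ✓.
Greedy packing gives 3 candidate class(es). Each should be a full parallel class (size 3, covers all 9 points).
  Class 1 (3 blocks): {0,4,7}; {1,2,5}; {3,6,8}. Points covered: [0, 1, 2, 3, 4, 5, 6, 7, 8].
  Class 2 (3 blocks): {0,2,6}; {1,3,4}; {5,7,8}. Points covered: [0, 1, 2, 3, 4, 5, 6, 7, 8].
  Class 3 (3 blocks): {2,3,7}; {0,1,8}; {4,5,6}. Points covered: [0, 1, 2, 3, 4, 5, 6, 7, 8].
All classes full (size 3)? YES. All classes cover every point? YES.
Resolvable? YES.

YES


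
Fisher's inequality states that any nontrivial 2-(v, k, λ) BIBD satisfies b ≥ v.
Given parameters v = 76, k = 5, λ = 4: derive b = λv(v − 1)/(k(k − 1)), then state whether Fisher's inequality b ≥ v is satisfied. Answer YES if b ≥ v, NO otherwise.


r = λ(v − 1)/(k − 1) = 4·75/4 = 75.
b = vr/k = 76·75/5 = 1140.
Fisher's inequality: b ≥ v ⇔ 1140 ≥ 76? YES.

YES


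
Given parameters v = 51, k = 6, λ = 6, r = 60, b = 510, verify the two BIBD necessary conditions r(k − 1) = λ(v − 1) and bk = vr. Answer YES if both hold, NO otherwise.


Condition (i): r(k − 1) = 60·5 = 300; λ(v − 1) = 6·50 = 300. Match? YES.
Condition (ii): bk = 510·6 = 3060; vr = 51·60 = 3060. Match? YES.
Both conditions hold? YES.

YES


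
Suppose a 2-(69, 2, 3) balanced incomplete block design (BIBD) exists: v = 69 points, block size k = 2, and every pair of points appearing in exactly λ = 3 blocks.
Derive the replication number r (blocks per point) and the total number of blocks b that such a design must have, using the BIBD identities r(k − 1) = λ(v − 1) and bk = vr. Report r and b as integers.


Any 2-(v, k, λ) BIBD satisfies two necessary conditions:
  (i)  Each point sits in r blocks, and counting incidences through any fixed point gives r(k − 1) = λ(v − 1), so r = λ(v − 1)/(k − 1).
  (ii) Total incidences bk = vr, so b = vr/k.
Step 1: r = λ(v − 1)/(k − 1) = 3·(69 − 1)/(2 − 1) = 3·68/1 = 204/1 = 204.
Step 2: b = vr/k = 69·204/2 = 14076/2 = 7038.
Check integrality: r = 204 ∈ Z ✓, b = 7038 ∈ Z ✓.
(These identities are necessary conditions: they determine r and b for any design with these parameters, but do not by themselves prove that one exists.)

r = 204, b = 7038.


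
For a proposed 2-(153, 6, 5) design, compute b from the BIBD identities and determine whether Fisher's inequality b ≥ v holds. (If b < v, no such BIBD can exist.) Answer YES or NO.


b = λv(v − 1)/(k(k − 1)) = 5·153·152/(6·5) = 116280/30 = 3876.
Compare with v = 153: b ≥ v, so Fisher's inequality holds.

YES


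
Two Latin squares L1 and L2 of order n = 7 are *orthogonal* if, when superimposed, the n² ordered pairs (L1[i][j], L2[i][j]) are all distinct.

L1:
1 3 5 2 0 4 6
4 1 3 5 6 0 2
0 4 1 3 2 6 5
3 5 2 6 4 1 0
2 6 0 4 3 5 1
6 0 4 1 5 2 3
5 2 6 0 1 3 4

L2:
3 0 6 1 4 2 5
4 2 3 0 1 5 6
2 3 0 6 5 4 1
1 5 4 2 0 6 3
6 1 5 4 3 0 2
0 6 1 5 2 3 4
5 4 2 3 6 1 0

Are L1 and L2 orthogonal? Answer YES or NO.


Form the n² = 49 superimposed pairs (L1[i][j], L2[i][j]), row by row (rows and columns indexed from 0):
row 0: (1,3) (3,0) (5,6) (2,1) (0,4) (4,2) (6,5)
row 1: (4,4) (1,2) (3,3) (5,0) (6,1) (0,5) (2,6)
row 2: (0,2) (4,3) (1,0) (3,6) (2,5) (6,4) (5,1)
row 3: (3,1) (5,5) (2,4) (6,2) (4,0) (1,6) (0,3)
row 4: (2,6) (6,1) (0,5) (4,4) (3,3) (5,0) (1,2)
row 5: (6,0) (0,6) (4,1) (1,5) (5,2) (2,3) (3,4)
row 6: (5,5) (2,4) (6,2) (0,3) (1,6) (3,1) (4,0)
Orthogonality requires all 49 pairs distinct.
But the pair (2,6) repeats: cell (1,6) has L1 = 2, L2 = 6, and cell (4,0) has L1 = 2, L2 = 6.
A repeated pair means some other pair never occurs (only 35 distinct pairs out of 49), so the squares are not orthogonal.
Conclusion: NO.

NO


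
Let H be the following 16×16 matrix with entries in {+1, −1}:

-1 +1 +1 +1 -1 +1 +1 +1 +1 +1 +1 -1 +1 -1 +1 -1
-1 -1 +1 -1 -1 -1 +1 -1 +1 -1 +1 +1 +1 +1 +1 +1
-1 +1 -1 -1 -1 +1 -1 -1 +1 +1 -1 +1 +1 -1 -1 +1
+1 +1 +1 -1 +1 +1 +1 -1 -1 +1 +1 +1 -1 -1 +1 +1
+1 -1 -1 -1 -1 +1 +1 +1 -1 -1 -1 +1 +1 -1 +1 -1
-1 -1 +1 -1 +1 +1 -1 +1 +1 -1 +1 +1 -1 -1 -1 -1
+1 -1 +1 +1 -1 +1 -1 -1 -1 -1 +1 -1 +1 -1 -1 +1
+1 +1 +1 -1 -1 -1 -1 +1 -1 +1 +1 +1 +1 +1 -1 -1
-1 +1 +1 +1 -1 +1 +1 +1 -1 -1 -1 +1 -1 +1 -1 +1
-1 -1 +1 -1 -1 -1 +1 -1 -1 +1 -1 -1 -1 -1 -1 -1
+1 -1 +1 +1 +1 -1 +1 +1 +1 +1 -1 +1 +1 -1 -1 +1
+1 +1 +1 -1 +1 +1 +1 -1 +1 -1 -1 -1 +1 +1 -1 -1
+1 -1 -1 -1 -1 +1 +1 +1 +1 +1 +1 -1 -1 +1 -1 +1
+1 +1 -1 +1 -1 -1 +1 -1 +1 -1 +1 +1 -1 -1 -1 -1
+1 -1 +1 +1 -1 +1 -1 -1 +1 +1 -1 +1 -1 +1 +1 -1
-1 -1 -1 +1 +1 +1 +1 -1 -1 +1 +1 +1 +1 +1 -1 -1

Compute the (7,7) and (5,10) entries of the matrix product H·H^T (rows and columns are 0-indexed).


Row 5 of H: [-1, -1, 1, -1, 1, 1, -1, 1, 1, -1, 1, 1, -1, -1, -1, -1].
Row 7 of H: [1, 1, 1, -1, -1, -1, -1, 1, -1, 1, 1, 1, 1, 1, -1, -1].
Row 10 of H: [1, -1, 1, 1, 1, -1, 1, 1, 1, 1, -1, 1, 1, -1, -1, 1].
(H·H^T)[7][7] = Σ_j H[7][j]·H[7][j] = (1)² + (1)² + (1)² + (-1)² + (-1)² + (-1)² + (-1)² + (1)² + (-1)² + (1)² + (1)² + (1)² + (1)² + (1)² + (-1)² + (-1)² = 1 + 1 + 1 + 1 + 1 + 1 + 1 + 1 + 1 + 1 + 1 + 1 + 1 + 1 + 1 + 1 = 16.
(H·H^T)[5][10] = Σ_j H[5][j]·H[10][j] = (-1)·(1) + (-1)·(-1) + (1)·(1) + (-1)·(1) + (1)·(1) + (1)·(-1) + (-1)·(1) + (1)·(1) + (1)·(1) + (-1)·(1) + (1)·(-1) + (1)·(1) + (-1)·(1) + (-1)·(-1) + (-1)·(-1) + (-1)·(1) = -1 + 1 + 1 + -1 + 1 + -1 + -1 + 1 + 1 + -1 + -1 + 1 + -1 + 1 + 1 + -1 = 0.
So rows 5 and 10 are orthogonal; the diagonal entry equals n = 16.

(7,7) entry = 16; (5,10) entry = 0.


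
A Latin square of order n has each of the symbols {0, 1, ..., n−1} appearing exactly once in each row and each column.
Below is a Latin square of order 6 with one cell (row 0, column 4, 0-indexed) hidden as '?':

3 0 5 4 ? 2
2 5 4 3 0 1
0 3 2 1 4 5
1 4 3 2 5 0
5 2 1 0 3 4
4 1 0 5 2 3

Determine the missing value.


Row 0 contains symbols [0, 2, 3, 4, 5] — missing [1].
Column 4 contains symbols [0, 2, 3, 4, 5] — missing [1].
The missing symbol must appear in both missing sets; intersection = [1].
Therefore the hidden value is 1.

Missing value = 1.


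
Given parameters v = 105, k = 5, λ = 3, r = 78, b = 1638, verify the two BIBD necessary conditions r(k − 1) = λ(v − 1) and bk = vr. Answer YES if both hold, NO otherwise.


Condition (i): r(k − 1) = 78·4 = 312; λ(v − 1) = 3·104 = 312. Match? YES.
Condition (ii): bk = 1638·5 = 8190; vr = 105·78 = 8190. Match? YES.
Both conditions hold? YES.

YES


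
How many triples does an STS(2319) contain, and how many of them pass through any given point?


An STS(v) is a 2-(v, 3, 1) BIBD: block size k = 3, λ = 1.
Replication: r(k − 1) = λ(v − 1) ⇒ r·2 = 2319 − 1 = 2318 ⇒ r = 1159.
Block count: bk = vr ⇒ b·3 = 2319·1159 = 2687721 ⇒ b = 895907.
(Check via b = v(v − 1)/6 = 2319·2318/6 = 5375442/6 = 895907.)

r = 1159, b = 895907.


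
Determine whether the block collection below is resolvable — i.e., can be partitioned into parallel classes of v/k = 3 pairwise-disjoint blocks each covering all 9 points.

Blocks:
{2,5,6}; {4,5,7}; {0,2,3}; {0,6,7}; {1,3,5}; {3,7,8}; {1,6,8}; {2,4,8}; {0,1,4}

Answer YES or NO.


v = 9, block size k = 3, number of blocks = 9.
For resolvability, blocks must partition into parallel classes of size v/k = 3.
Total blocks must therefore be a multiple of 3: 9 = 3·3 + 0 ⇒ divisible ✓.
Greedy packing gives 3 candidate class(es). Each should be a full parallel class (size 3, covers all 9 points).
  Class 1 (3 blocks): {2,5,6}; {3,7,8}; {0,1,4}. Points covered: [0, 1, 2, 3, 4, 5, 6, 7, 8].
  Class 2 (3 blocks): {4,5,7}; {0,2,3}; {1,6,8}. Points covered: [0, 1, 2, 3, 4, 5, 6, 7, 8].
  Class 3 (3 blocks): {0,6,7}; {1,3,5}; {2,4,8}. Points covered: [0, 1, 2, 3, 4, 5, 6, 7, 8].
All classes full (size 3)? YES. All classes cover every point? YES.
Resolvable? YES.

YES


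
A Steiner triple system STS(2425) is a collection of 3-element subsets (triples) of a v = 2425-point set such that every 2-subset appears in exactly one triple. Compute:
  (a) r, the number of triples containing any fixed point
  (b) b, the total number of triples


An STS(v) is a 2-(v, 3, 1) BIBD: block size k = 3, λ = 1.
Replication: r(k − 1) = λ(v − 1) ⇒ r·2 = 2425 − 1 = 2424 ⇒ r = 1212.
Block count: bk = vr ⇒ b·3 = 2425·1212 = 2939100 ⇒ b = 979700.

r = 1212, b = 979700.


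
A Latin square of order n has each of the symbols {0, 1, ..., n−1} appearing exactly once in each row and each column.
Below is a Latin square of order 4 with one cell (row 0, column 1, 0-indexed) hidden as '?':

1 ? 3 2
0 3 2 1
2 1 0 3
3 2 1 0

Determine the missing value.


Row 0 contains symbols [1, 2, 3] — missing [0].
Column 1 contains symbols [1, 2, 3] — missing [0].
The missing symbol must appear in both missing sets; intersection = [0].
Therefore the hidden value is 0.

Missing value = 0.


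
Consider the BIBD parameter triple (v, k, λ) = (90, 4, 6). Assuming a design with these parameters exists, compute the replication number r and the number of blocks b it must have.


Any 2-(v, k, λ) BIBD satisfies two necessary conditions:
  (i)  Each point sits in r blocks, and counting incidences through any fixed point gives r(k − 1) = λ(v − 1), so r = λ(v − 1)/(k − 1).
  (ii) Total incidences bk = vr, so b = vr/k.
Step 1: r = λ(v − 1)/(k − 1) = 6·(90 − 1)/(4 − 1) = 6·89/3 = 534/3 = 178.
Step 2: b = vr/k = 90·178/4 = 16020/4 = 4005.
Check integrality: r = 178 ∈ Z ✓, b = 4005 ∈ Z ✓.
(These identities are necessary conditions: they determine r and b for any design with these parameters, but do not by themselves prove that one exists.)

r = 178, b = 4005.


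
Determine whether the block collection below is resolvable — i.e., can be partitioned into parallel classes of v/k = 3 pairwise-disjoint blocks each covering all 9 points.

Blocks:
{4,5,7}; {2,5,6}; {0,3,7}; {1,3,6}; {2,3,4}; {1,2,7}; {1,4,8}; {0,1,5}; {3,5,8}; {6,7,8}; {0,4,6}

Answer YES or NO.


v = 9, block size k = 3, number of blocks = 11.
For resolvability, blocks must partition into parallel classes of size v/k = 3.
Total blocks must therefore be a multiple of 3: 11 = 3·3 + 2 ⇒ not divisible ✗.
Resolvable? NO.

NO


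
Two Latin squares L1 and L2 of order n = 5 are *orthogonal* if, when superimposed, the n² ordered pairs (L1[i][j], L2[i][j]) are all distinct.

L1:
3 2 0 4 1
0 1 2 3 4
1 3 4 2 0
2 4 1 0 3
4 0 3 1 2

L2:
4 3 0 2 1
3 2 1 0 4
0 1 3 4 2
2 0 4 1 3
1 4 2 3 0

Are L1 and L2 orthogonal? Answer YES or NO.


Form the n² = 25 superimposed pairs (L1[i][j], L2[i][j]), row by row (rows and columns indexed from 0):
row 0: (3,4) (2,3) (0,0) (4,2) (1,1)
row 1: (0,3) (1,2) (2,1) (3,0) (4,4)
row 2: (1,0) (3,1) (4,3) (2,4) (0,2)
row 3: (2,2) (4,0) (1,4) (0,1) (3,3)
row 4: (4,1) (0,4) (3,2) (1,3) (2,0)
Orthogonality requires all 25 pairs distinct.
Check by first coordinate: for each symbol s of L1, list the L2 entries in the n cells where L1 = s; they must all differ.
  L1 = 0: L2 entries (in reading order) 0, 3, 2, 1, 4 — all 5 distinct ✓
  L1 = 1: L2 entries (in reading order) 1, 2, 0, 4, 3 — all 5 distinct ✓
  L1 = 2: L2 entries (in reading order) 3, 1, 4, 2, 0 — all 5 distinct ✓
  L1 = 3: L2 entries (in reading order) 4, 0, 1, 3, 2 — all 5 distinct ✓
  L1 = 4: L2 entries (in reading order) 2, 4, 3, 0, 1 — all 5 distinct ✓
Every symbol of L1 meets every symbol of L2 exactly once, so all 25 pairs are distinct (25 of 25).
Conclusion: YES.

YES


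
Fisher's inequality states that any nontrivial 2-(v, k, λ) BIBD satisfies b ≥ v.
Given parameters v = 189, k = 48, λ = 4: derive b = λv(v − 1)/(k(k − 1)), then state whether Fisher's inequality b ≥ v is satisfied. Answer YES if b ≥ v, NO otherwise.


b = λv(v − 1)/(k(k − 1)) = 4·189·188/(48·47) = 142128/2256 = 63.
Compare with v = 189: b < v, so Fisher's inequality fails.

NO


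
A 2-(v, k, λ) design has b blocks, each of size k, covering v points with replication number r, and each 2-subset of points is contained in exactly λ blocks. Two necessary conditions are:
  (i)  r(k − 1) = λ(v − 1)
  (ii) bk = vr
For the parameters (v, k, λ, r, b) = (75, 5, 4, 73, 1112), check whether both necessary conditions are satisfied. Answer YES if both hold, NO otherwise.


Condition (i): r(k − 1) = 73·4 = 292; λ(v − 1) = 4·74 = 296. Match? NO.
Condition (ii): bk = 1112·5 = 5560; vr = 75·73 = 5475. Match? NO.
Both conditions hold? NO.

NO


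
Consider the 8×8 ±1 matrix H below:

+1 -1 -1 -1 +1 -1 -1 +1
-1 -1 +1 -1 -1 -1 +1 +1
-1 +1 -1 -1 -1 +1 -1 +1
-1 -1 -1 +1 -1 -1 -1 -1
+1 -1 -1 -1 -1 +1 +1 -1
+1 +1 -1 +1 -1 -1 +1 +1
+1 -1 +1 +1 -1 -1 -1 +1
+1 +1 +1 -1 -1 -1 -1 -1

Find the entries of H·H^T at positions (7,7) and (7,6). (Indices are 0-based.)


Row 6 of H: [1, -1, 1, 1, -1, -1, -1, 1].
Row 7 of H: [1, 1, 1, -1, -1, -1, -1, -1].
(H·H^T)[7][7] = Σ_j H[7][j]·H[7][j] = (1)² + (1)² + (1)² + (-1)² + (-1)² + (-1)² + (-1)² + (-1)² = 1 + 1 + 1 + 1 + 1 + 1 + 1 + 1 = 8.
(H·H^T)[7][6] = Σ_j H[7][j]·H[6][j] = (1)·(1) + (1)·(-1) + (1)·(1) + (-1)·(1) + (-1)·(-1) + (-1)·(-1) + (-1)·(-1) + (-1)·(1) = 1 + -1 + 1 + -1 + 1 + 1 + 1 + -1 = 2.
Rows 7 and 6 are not orthogonal (dot product = 2 ≠ 0), so H is not a Hadamard matrix.

(7,7) entry = 8; (7,6) entry = 2.


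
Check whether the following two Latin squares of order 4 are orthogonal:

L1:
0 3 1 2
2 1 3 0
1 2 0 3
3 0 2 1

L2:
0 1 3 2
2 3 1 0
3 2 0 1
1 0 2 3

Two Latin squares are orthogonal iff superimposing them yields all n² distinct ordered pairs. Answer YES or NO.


Form the n² = 16 superimposed pairs (L1[i][j], L2[i][j]), row by row (rows and columns indexed from 0):
row 0: (0,0) (3,1) (1,3) (2,2)
row 1: (2,2) (1,3) (3,1) (0,0)
row 2: (1,3) (2,2) (0,0) (3,1)
row 3: (3,1) (0,0) (2,2) (1,3)
Orthogonality requires all 16 pairs distinct.
But the pair (2,2) repeats: cell (0,3) has L1 = 2, L2 = 2, and cell (1,0) has L1 = 2, L2 = 2.
A repeated pair means some other pair never occurs (only 4 distinct pairs out of 16), so the squares are not orthogonal.
Conclusion: NO.

NO


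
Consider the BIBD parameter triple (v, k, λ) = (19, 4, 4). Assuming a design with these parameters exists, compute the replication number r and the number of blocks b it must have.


Any 2-(v, k, λ) BIBD satisfies two necessary conditions:
  (i)  Each point sits in r blocks, and counting incidences through any fixed point gives r(k − 1) = λ(v − 1), so r = λ(v − 1)/(k − 1).
  (ii) Total incidences bk = vr, so b = vr/k.
Step 1: r = λ(v − 1)/(k − 1) = 4·(19 − 1)/(4 − 1) = 4·18/3 = 72/3 = 24.
Step 2: b = vr/k = 19·24/4 = 456/4 = 114.
Check integrality: r = 24 ∈ Z ✓, b = 114 ∈ Z ✓.
(These identities are necessary conditions: they determine r and b for any design with these parameters, but do not by themselves prove that one exists.)

r = 24, b = 114.


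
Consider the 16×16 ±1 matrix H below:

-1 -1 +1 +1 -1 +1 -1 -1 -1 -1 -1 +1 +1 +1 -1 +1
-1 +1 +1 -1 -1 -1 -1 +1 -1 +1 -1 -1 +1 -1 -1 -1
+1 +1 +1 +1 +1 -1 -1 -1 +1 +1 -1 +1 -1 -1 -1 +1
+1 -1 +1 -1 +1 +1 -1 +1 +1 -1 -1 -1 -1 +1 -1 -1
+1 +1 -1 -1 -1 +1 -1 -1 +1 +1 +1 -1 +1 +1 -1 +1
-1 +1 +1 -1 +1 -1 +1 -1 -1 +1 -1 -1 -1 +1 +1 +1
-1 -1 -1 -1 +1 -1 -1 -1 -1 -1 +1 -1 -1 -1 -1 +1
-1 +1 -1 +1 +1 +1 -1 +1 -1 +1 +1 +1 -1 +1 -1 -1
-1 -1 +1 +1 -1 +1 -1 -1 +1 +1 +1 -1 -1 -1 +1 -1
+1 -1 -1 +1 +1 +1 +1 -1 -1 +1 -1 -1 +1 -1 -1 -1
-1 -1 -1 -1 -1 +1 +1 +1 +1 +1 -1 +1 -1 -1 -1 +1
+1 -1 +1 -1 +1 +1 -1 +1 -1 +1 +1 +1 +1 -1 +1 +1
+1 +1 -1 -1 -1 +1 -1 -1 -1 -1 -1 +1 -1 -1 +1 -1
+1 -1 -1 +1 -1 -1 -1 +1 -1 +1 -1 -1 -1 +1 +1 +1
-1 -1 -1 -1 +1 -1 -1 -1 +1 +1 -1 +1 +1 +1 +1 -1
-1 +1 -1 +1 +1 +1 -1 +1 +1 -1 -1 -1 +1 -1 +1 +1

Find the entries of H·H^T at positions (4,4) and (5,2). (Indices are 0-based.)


Row 2 of H: [1, 1, 1, 1, 1, -1, -1, -1, 1, 1, -1, 1, -1, -1, -1, 1].
Row 4 of H: [1, 1, -1, -1, -1, 1, -1, -1, 1, 1, 1, -1, 1, 1, -1, 1].
Row 5 of H: [-1, 1, 1, -1, 1, -1, 1, -1, -1, 1, -1, -1, -1, 1, 1, 1].
(H·H^T)[4][4] = Σ_j H[4][j]·H[4][j] = (1)² + (1)² + (-1)² + (-1)² + (-1)² + (1)² + (-1)² + (-1)² + (1)² + (1)² + (1)² + (-1)² + (1)² + (1)² + (-1)² + (1)² = 1 + 1 + 1 + 1 + 1 + 1 + 1 + 1 + 1 + 1 + 1 + 1 + 1 + 1 + 1 + 1 = 16.
(H·H^T)[5][2] = Σ_j H[5][j]·H[2][j] = (-1)·(1) + (1)·(1) + (1)·(1) + (-1)·(1) + (1)·(1) + (-1)·(-1) + (1)·(-1) + (-1)·(-1) + (-1)·(1) + (1)·(1) + (-1)·(-1) + (-1)·(1) + (-1)·(-1) + (1)·(-1) + (1)·(-1) + (1)·(1) = -1 + 1 + 1 + -1 + 1 + 1 + -1 + 1 + -1 + 1 + 1 + -1 + 1 + -1 + -1 + 1 = 2.
Rows 5 and 2 are not orthogonal (dot product = 2 ≠ 0), so H is not a Hadamard matrix.

(4,4) entry = 16; (5,2) entry = 2.


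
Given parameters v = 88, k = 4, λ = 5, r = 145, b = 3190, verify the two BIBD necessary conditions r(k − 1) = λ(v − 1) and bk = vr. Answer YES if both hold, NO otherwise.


Condition (i): r(k − 1) = 145·3 = 435; λ(v − 1) = 5·87 = 435. Match? YES.
Condition (ii): bk = 3190·4 = 12760; vr = 88·145 = 12760. Match? YES.
Both conditions hold? YES.

YES


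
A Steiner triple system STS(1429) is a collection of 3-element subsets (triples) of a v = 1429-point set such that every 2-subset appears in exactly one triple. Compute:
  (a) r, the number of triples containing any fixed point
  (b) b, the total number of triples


An STS(v) is a 2-(v, 3, 1) BIBD: block size k = 3, λ = 1.
Replication: r(k − 1) = λ(v − 1) ⇒ r·2 = 1429 − 1 = 1428 ⇒ r = 714.
Block count: b = v(v − 1)/6 = 1429·1428/6 = 2040612/6 = 340102.

r = 714, b = 340102.


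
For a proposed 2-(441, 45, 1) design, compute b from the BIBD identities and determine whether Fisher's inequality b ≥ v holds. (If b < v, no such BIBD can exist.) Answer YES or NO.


r = λ(v − 1)/(k − 1) = 1·440/44 = 10.
b = vr/k = 441·10/45 = 98.
Fisher's inequality: b ≥ v ⇔ 98 ≥ 441? NO.

NO


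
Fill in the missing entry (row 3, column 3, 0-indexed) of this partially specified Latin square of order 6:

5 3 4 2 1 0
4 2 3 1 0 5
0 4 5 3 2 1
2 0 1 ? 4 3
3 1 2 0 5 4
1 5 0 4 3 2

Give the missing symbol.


Row 3 contains symbols [0, 1, 2, 3, 4] — missing [5].
Column 3 contains symbols [0, 1, 2, 3, 4] — missing [5].
The missing symbol must appear in both missing sets; intersection = [5].
Therefore the hidden value is 5.

Missing value = 5.


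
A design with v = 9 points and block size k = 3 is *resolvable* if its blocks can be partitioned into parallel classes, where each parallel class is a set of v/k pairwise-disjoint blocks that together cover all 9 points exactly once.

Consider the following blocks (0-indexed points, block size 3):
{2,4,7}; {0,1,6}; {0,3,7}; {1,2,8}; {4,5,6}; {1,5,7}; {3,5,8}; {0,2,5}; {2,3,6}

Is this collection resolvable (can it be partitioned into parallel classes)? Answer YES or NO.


v = 9, block size k = 3, number of blocks = 9.
For resolvability, blocks must partition into parallel classes of size v/k = 3.
Total blocks must therefore be a multiple of 3: 9 = 3·3 + 0 ⇒ divisible ✓.
Consider block {1,5,7}. The only other block(s) in the collection disjoint from it are {2,3,6} — just 1 block(s). Any parallel class containing {1,5,7} would need 2 other blocks each disjoint from it, so no parallel class of size 3 can contain {1,5,7}.
Since every block must belong to some parallel class in a resolution, the collection cannot be partitioned into parallel classes.
Resolvable? NO.

NO


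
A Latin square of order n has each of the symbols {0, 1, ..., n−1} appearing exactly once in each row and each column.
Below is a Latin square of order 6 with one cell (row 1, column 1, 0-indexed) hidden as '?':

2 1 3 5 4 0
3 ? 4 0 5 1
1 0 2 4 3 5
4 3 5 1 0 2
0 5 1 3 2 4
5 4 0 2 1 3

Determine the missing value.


Row 1 contains symbols [0, 1, 3, 4, 5] — missing [2].
Column 1 contains symbols [0, 1, 3, 4, 5] — missing [2].
The missing symbol must appear in both missing sets; intersection = [2].
Therefore the hidden value is 2.

Missing value = 2.


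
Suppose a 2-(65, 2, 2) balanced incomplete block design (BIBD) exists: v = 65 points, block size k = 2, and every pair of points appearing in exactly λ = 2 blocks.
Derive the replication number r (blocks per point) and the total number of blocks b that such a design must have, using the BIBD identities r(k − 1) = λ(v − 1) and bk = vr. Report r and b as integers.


Any 2-(v, k, λ) BIBD satisfies two necessary conditions:
  (i)  Each point sits in r blocks, and counting incidences through any fixed point gives r(k − 1) = λ(v − 1), so r = λ(v − 1)/(k − 1).
  (ii) Total incidences bk = vr, so b = vr/k.
Step 1: r = λ(v − 1)/(k − 1) = 2·(65 − 1)/(2 − 1) = 2·64/1 = 128/1 = 128.
Step 2: b = vr/k = 65·128/2 = 8320/2 = 4160.
Check integrality: r = 128 ∈ Z ✓, b = 4160 ∈ Z ✓.
(These identities are necessary conditions: they determine r and b for any design with these parameters, but do not by themselves prove that one exists.)

r = 128, b = 4160.


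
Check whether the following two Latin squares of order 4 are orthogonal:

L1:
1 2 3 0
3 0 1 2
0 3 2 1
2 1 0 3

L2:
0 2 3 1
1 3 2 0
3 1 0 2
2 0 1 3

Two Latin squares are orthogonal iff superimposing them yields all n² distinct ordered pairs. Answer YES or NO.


Form the n² = 16 superimposed pairs (L1[i][j], L2[i][j]), row by row (rows and columns indexed from 0):
row 0: (1,0) (2,2) (3,3) (0,1)
row 1: (3,1) (0,3) (1,2) (2,0)
row 2: (0,3) (3,1) (2,0) (1,2)
row 3: (2,2) (1,0) (0,1) (3,3)
Orthogonality requires all 16 pairs distinct.
But the pair (0,3) repeats: cell (1,1) has L1 = 0, L2 = 3, and cell (2,0) has L1 = 0, L2 = 3.
A repeated pair means some other pair never occurs (only 8 distinct pairs out of 16), so the squares are not orthogonal.
Conclusion: NO.

NO


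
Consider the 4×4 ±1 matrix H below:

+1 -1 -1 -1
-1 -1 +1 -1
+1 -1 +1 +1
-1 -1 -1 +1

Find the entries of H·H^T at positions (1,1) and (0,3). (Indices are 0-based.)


Row 0 of H: [1, -1, -1, -1].
Row 1 of H: [-1, -1, 1, -1].
Row 3 of H: [-1, -1, -1, 1].
(H·H^T)[1][1] = Σ_j H[1][j]·H[1][j] = (-1)² + (-1)² + (1)² + (-1)² = 1 + 1 + 1 + 1 = 4.
(H·H^T)[0][3] = Σ_j H[0][j]·H[3][j] = (1)·(-1) + (-1)·(-1) + (-1)·(-1) + (-1)·(1) = -1 + 1 + 1 + -1 = 0.
So rows 0 and 3 are orthogonal; the diagonal entry equals n = 4.

(1,1) entry = 4; (0,3) entry = 0.


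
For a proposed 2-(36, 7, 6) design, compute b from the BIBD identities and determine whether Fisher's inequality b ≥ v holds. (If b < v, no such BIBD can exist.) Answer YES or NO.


r = λ(v − 1)/(k − 1) = 6·35/6 = 35.
b = vr/k = 36·35/7 = 180.
Fisher's inequality: b ≥ v ⇔ 180 ≥ 36? YES.

YES


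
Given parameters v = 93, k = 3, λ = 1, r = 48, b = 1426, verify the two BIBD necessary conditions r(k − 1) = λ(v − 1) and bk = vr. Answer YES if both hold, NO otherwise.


Condition (i): r(k − 1) = 48·2 = 96; λ(v − 1) = 1·92 = 92. Match? NO.
Condition (ii): bk = 1426·3 = 4278; vr = 93·48 = 4464. Match? NO.
Both conditions hold? NO.

NO


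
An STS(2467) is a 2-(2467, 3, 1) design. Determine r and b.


An STS(v) is a 2-(v, 3, 1) BIBD: block size k = 3, λ = 1.
Replication: r(k − 1) = λ(v − 1) ⇒ r·2 = 2467 − 1 = 2466 ⇒ r = 1233.
Block count: b = v(v − 1)/6 = 2467·2466/6 = 6083622/6 = 1013937.

r = 1233, b = 1013937.


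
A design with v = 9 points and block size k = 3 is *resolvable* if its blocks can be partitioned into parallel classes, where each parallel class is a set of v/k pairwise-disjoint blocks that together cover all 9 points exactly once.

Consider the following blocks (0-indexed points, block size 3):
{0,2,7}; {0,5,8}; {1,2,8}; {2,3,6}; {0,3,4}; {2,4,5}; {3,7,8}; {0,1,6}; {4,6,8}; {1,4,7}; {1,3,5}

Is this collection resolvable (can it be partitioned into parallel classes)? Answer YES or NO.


v = 9, block size k = 3, number of blocks = 11.
For resolvability, blocks must partition into parallel classes of size v/k = 3.
Total blocks must therefore be a multiple of 3: 11 = 3·3 + 2 ⇒ not divisible ✗.
Resolvable? NO.

NO


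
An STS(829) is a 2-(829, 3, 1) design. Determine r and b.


An STS(v) is a 2-(v, 3, 1) BIBD: block size k = 3, λ = 1.
Replication: r(k − 1) = λ(v − 1) ⇒ r·2 = 829 − 1 = 828 ⇒ r = 414.
Block count: b = v(v − 1)/6 = 829·828/6 = 686412/6 = 114402.

r = 414, b = 114402.


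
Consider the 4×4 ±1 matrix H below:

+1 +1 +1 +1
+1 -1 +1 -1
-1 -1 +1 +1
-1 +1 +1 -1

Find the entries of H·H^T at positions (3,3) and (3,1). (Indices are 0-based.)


Row 1 of H: [1, -1, 1, -1].
Row 3 of H: [-1, 1, 1, -1].
(H·H^T)[3][3] = Σ_j H[3][j]·H[3][j] = (-1)² + (1)² + (1)² + (-1)² = 1 + 1 + 1 + 1 = 4.
(H·H^T)[3][1] = Σ_j H[3][j]·H[1][j] = (-1)·(1) + (1)·(-1) + (1)·(1) + (-1)·(-1) = -1 + -1 + 1 + 1 = 0.
So rows 3 and 1 are orthogonal; the diagonal entry equals n = 4.

(3,3) entry = 4; (3,1) entry = 0.


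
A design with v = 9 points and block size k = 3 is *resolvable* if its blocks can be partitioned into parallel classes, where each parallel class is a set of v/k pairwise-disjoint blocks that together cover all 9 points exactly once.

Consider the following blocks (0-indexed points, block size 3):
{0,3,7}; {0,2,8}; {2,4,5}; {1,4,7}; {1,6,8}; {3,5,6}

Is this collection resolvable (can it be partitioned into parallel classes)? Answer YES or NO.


v = 9, block size k = 3, number of blocks = 6.
For resolvability, blocks must partition into parallel classes of size v/k = 3.
Total blocks must therefore be a multiple of 3: 6 = 3·2 + 0 ⇒ divisible ✓.
Greedy packing gives 2 candidate class(es). Each should be a full parallel class (size 3, covers all 9 points).
  Class 1 (3 blocks): {0,3,7}; {2,4,5}; {1,6,8}. Points covered: [0, 1, 2, 3, 4, 5, 6, 7, 8].
  Class 2 (3 blocks): {0,2,8}; {1,4,7}; {3,5,6}. Points covered: [0, 1, 2, 3, 4, 5, 6, 7, 8].
All classes full (size 3)? YES. All classes cover every point? YES.
Resolvable? YES.

YES


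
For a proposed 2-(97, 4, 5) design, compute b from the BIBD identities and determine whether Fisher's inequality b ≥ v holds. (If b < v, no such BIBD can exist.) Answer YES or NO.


r = λ(v − 1)/(k − 1) = 5·96/3 = 160.
b = vr/k = 97·160/4 = 3880.
Fisher's inequality: b ≥ v ⇔ 3880 ≥ 97? YES.

YES
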